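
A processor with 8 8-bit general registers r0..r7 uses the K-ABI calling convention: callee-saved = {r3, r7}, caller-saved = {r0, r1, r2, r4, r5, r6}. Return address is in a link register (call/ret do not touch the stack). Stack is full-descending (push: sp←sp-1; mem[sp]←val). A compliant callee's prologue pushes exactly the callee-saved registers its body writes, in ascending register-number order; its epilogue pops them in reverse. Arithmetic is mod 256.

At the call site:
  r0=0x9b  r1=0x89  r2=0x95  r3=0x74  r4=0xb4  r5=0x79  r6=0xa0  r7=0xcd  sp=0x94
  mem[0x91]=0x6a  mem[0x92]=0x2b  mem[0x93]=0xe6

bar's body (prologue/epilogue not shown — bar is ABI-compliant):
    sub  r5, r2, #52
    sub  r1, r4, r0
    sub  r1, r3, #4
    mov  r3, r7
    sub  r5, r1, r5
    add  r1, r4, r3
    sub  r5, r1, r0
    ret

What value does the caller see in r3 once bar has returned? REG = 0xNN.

REG = 0x74

prologue: push r3 → mem[0x93]=0x74, sp=0x93
body[0] sub  r5, r2, #52 → r5=0x61
body[1] sub  r1, r4, r0 → r1=0x19
body[2] sub  r1, r3, #4 → r1=0x70
body[3] mov  r3, r7 → r3=0xcd
body[4] sub  r5, r1, r5 → r5=0x0f
body[5] add  r1, r4, r3 → r1=0x81
body[6] sub  r5, r1, r0 → r5=0xe6
epilogue: pop r3=0x74, sp=0x94
r3 is callee-saved → restored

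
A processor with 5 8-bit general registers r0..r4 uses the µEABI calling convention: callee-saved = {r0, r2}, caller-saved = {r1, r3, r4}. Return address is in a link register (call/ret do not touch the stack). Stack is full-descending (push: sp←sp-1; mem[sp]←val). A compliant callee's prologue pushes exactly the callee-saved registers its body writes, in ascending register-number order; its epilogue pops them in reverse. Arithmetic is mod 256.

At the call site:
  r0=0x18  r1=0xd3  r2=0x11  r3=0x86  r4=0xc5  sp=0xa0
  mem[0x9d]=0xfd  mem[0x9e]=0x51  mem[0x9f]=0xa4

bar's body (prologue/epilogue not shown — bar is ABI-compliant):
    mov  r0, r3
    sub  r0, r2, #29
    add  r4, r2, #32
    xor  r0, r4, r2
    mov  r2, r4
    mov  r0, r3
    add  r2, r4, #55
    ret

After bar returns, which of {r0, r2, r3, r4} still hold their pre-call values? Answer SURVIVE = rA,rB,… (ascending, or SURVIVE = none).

SURVIVE = r0,r2,r3

prologue: push r0 → mem[0x9f]=0x18, sp=0x9f
prologue: push r2 → mem[0x9e]=0x11, sp=0x9e
body[0] mov  r0, r3 → r0=0x86
body[1] sub  r0, r2, #29 → r0=0xf4
body[2] add  r4, r2, #32 → r4=0x31
body[3] xor  r0, r4, r2 → r0=0x20
body[4] mov  r2, r4 → r2=0x31
body[5] mov  r0, r3 → r0=0x86
body[6] add  r2, r4, #55 → r2=0x68
epilogue: pop r2=0x11, sp=0x9f
epilogue: pop r0=0x18, sp=0xa0
r0: callee-saved, written=True
r2: callee-saved, written=True
r3: caller-saved, written=False
r4: caller-saved, written=True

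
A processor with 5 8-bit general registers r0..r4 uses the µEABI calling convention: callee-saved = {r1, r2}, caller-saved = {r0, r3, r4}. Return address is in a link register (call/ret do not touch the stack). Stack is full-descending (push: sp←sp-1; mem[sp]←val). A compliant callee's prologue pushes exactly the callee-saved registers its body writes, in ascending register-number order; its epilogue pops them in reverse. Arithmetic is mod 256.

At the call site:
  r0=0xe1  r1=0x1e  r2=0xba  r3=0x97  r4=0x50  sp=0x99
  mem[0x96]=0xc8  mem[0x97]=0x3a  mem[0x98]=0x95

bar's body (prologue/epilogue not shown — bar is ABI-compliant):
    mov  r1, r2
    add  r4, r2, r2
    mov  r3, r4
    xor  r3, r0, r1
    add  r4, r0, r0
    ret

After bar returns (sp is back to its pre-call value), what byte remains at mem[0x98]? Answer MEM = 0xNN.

prologue: push r1 → mem[0x98]=0x1e, sp=0x98
body[0] mov  r1, r2 → r1=0xba
body[1] add  r4, r2, r2 → r4=0x74
body[2] mov  r3, r4 → r3=0x74
body[3] xor  r3, r0, r1 → r3=0x5b
body[4] add  r4, r0, r0 → r4=0xc2
epilogue: pop r1=0x1e, sp=0x99
prologue pushed ['r1'] at ['0x98']

MEM = 0x1e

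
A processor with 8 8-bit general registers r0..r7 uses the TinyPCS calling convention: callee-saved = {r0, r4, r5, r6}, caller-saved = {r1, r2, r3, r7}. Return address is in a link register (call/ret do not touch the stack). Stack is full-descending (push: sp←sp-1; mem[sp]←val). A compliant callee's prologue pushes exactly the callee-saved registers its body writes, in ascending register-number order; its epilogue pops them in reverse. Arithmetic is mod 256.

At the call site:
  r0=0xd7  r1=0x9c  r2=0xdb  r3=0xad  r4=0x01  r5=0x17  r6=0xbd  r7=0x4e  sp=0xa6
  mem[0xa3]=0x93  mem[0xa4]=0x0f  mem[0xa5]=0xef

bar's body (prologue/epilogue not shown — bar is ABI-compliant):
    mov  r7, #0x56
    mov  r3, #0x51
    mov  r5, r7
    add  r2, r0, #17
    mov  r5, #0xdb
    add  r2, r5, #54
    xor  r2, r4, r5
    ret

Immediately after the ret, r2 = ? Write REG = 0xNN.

prologue: push r5 → mem[0xa5]=0x17, sp=0xa5
body[0] mov  r7, #0x56 → r7=0x56
body[1] mov  r3, #0x51 → r3=0x51
body[2] mov  r5, r7 → r5=0x56
body[3] add  r2, r0, #17 → r2=0xe8
body[4] mov  r5, #0xdb → r5=0xdb
body[5] add  r2, r5, #54 → r2=0x11
body[6] xor  r2, r4, r5 → r2=0xda
epilogue: pop r5=0x17, sp=0xa6
r2 is caller-saved → body value

REG = 0xda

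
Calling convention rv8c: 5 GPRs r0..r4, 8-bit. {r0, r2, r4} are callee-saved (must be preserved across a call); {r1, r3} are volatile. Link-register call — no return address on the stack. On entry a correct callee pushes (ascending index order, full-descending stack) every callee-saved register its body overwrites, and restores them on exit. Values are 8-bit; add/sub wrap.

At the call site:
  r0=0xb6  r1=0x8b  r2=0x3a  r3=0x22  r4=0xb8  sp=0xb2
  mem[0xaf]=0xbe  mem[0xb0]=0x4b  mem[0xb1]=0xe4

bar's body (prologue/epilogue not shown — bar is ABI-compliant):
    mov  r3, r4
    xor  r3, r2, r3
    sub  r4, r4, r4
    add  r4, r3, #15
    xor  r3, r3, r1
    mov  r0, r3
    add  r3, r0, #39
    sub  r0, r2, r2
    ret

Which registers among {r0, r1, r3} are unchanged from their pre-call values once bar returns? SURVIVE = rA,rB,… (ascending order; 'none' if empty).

SURVIVE = r0,r1

prologue: push r0 → mem[0xb1]=0xb6, sp=0xb1
prologue: push r4 → mem[0xb0]=0xb8, sp=0xb0
body[0] mov  r3, r4 → r3=0xb8
body[1] xor  r3, r2, r3 → r3=0x82
body[2] sub  r4, r4, r4 → r4=0x00
body[3] add  r4, r3, #15 → r4=0x91
body[4] xor  r3, r3, r1 → r3=0x09
body[5] mov  r0, r3 → r0=0x09
body[6] add  r3, r0, #39 → r3=0x30
body[7] sub  r0, r2, r2 → r0=0x00
epilogue: pop r4=0xb8, sp=0xb1
epilogue: pop r0=0xb6, sp=0xb2
r0: callee-saved, written=True
r1: caller-saved, written=False
r3: caller-saved, written=True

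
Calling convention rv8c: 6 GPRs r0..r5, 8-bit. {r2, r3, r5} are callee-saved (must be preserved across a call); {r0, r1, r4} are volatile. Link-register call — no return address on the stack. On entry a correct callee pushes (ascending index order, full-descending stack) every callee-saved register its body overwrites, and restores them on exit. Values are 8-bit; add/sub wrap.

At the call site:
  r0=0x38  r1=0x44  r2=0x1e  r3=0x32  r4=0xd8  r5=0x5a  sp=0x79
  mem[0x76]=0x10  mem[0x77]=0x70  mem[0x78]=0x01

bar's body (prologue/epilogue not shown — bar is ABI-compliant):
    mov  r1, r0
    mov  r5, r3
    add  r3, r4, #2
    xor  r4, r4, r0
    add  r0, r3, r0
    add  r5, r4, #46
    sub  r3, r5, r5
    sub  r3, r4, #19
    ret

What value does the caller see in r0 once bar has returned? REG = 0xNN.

REG = 0x12

prologue: push r3 -> mem[0x78]=0x32, sp=0x78
prologue: push r5 -> mem[0x77]=0x5a, sp=0x77
body[0] mov  r1, r0 -> r1=0x38
body[1] mov  r5, r3 -> r5=0x32
body[2] add  r3, r4, #2 -> r3=0xda
body[3] xor  r4, r4, r0 -> r4=0xe0
body[4] add  r0, r3, r0 -> r0=0x12
body[5] add  r5, r4, #46 -> r5=0x0e
body[6] sub  r3, r5, r5 -> r3=0x00
body[7] sub  r3, r4, #19 -> r3=0xcd
epilogue: pop r5=0x5a, sp=0x78
epilogue: pop r3=0x32, sp=0x79
r0 is caller-saved -> body value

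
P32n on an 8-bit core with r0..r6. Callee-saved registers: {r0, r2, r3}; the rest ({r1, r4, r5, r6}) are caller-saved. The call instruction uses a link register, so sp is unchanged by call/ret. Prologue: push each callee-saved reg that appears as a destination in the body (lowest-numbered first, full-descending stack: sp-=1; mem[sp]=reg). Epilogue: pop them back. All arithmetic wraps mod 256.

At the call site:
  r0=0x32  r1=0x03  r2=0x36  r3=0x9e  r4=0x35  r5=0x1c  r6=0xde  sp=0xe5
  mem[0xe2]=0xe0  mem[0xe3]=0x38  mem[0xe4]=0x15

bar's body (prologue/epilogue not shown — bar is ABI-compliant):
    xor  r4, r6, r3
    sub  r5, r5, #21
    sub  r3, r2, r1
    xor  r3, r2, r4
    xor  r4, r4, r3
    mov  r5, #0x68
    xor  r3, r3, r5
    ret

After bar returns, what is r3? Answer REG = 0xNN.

REG = 0x9e

prologue: push r3 → mem[0xe4]=0x9e, sp=0xe4
body[0] xor  r4, r6, r3 → r4=0x40
body[1] sub  r5, r5, #21 → r5=0x07
body[2] sub  r3, r2, r1 → r3=0x33
body[3] xor  r3, r2, r4 → r3=0x76
body[4] xor  r4, r4, r3 → r4=0x36
body[5] mov  r5, #0x68 → r5=0x68
body[6] xor  r3, r3, r5 → r3=0x1e
epilogue: pop r3=0x9e, sp=0xe5
r3 is callee-saved → restored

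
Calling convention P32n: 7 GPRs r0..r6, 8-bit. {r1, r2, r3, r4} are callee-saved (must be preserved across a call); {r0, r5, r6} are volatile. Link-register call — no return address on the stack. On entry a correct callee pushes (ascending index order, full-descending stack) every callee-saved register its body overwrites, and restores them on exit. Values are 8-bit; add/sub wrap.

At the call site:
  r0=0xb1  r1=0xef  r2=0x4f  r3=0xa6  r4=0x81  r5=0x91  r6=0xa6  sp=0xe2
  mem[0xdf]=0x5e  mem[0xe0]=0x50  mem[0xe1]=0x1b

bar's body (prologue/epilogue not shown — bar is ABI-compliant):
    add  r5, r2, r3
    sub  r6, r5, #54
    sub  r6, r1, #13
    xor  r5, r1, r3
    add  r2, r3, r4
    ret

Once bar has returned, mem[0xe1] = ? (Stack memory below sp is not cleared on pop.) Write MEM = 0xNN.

prologue: push r2 -> mem[0xe1]=0x4f, sp=0xe1
body[0] add  r5, r2, r3 -> r5=0xf5
body[1] sub  r6, r5, #54 -> r6=0xbf
body[2] sub  r6, r1, #13 -> r6=0xe2
body[3] xor  r5, r1, r3 -> r5=0x49
body[4] add  r2, r3, r4 -> r2=0x27
epilogue: pop r2=0x4f, sp=0xe2
prologue pushed ['r2'] at ['0xe1']

MEM = 0x4f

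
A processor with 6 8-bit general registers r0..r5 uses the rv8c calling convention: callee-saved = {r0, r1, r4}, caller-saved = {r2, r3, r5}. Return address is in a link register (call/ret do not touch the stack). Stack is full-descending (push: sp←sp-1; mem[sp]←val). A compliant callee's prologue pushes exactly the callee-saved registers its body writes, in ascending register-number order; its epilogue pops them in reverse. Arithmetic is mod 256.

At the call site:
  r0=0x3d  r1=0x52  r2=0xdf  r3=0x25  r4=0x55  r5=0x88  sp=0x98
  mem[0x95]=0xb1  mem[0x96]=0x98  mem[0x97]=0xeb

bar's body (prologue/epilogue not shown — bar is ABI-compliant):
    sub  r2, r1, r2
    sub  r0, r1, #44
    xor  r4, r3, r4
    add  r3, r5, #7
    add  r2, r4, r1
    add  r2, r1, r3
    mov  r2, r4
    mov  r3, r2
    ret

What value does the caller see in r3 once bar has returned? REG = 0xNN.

REG = 0x70

prologue: push r0 → mem[0x97]=0x3d, sp=0x97
prologue: push r4 → mem[0x96]=0x55, sp=0x96
body[0] sub  r2, r1, r2 → r2=0x73
body[1] sub  r0, r1, #44 → r0=0x26
body[2] xor  r4, r3, r4 → r4=0x70
body[3] add  r3, r5, #7 → r3=0x8f
body[4] add  r2, r4, r1 → r2=0xc2
body[5] add  r2, r1, r3 → r2=0xe1
body[6] mov  r2, r4 → r2=0x70
body[7] mov  r3, r2 → r3=0x70
epilogue: pop r4=0x55, sp=0x97
epilogue: pop r0=0x3d, sp=0x98
r3 is caller-saved → body value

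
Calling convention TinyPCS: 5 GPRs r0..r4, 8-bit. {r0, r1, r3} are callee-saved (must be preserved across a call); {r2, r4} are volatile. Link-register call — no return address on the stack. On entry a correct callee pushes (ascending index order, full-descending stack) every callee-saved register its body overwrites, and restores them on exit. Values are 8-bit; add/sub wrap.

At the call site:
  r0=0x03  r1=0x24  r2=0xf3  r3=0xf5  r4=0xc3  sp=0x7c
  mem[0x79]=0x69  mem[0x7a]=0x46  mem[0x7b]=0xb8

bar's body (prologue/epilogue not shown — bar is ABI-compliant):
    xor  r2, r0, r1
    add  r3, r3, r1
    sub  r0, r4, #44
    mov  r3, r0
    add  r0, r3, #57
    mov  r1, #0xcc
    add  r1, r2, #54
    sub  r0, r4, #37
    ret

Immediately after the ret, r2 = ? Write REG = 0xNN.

prologue: push r0 -> mem[0x7b]=0x03, sp=0x7b
prologue: push r1 -> mem[0x7a]=0x24, sp=0x7a
prologue: push r3 -> mem[0x79]=0xf5, sp=0x79
body[0] xor  r2, r0, r1 -> r2=0x27
body[1] add  r3, r3, r1 -> r3=0x19
body[2] sub  r0, r4, #44 -> r0=0x97
body[3] mov  r3, r0 -> r3=0x97
body[4] add  r0, r3, #57 -> r0=0xd0
body[5] mov  r1, #0xcc -> r1=0xcc
body[6] add  r1, r2, #54 -> r1=0x5d
body[7] sub  r0, r4, #37 -> r0=0x9e
epilogue: pop r3=0xf5, sp=0x7a
epilogue: pop r1=0x24, sp=0x7b
epilogue: pop r0=0x03, sp=0x7c
r2 is caller-saved -> body value

REG = 0x27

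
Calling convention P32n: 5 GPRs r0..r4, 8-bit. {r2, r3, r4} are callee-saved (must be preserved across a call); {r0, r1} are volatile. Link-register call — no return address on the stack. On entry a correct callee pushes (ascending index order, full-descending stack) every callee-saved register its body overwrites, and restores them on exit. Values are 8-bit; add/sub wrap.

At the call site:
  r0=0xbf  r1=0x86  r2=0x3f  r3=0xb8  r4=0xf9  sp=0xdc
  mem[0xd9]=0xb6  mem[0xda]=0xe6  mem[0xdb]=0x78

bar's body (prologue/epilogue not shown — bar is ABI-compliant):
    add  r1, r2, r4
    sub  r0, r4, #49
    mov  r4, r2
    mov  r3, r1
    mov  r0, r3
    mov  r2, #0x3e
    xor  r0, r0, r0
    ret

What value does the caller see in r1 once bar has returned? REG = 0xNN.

REG = 0x38

prologue: push r2 -> mem[0xdb]=0x3f, sp=0xdb
prologue: push r3 -> mem[0xda]=0xb8, sp=0xda
prologue: push r4 -> mem[0xd9]=0xf9, sp=0xd9
body[0] add  r1, r2, r4 -> r1=0x38
body[1] sub  r0, r4, #49 -> r0=0xc8
body[2] mov  r4, r2 -> r4=0x3f
body[3] mov  r3, r1 -> r3=0x38
body[4] mov  r0, r3 -> r0=0x38
body[5] mov  r2, #0x3e -> r2=0x3e
body[6] xor  r0, r0, r0 -> r0=0x00
epilogue: pop r4=0xf9, sp=0xda
epilogue: pop r3=0xb8, sp=0xdb
epilogue: pop r2=0x3f, sp=0xdc
r1 is caller-saved -> body value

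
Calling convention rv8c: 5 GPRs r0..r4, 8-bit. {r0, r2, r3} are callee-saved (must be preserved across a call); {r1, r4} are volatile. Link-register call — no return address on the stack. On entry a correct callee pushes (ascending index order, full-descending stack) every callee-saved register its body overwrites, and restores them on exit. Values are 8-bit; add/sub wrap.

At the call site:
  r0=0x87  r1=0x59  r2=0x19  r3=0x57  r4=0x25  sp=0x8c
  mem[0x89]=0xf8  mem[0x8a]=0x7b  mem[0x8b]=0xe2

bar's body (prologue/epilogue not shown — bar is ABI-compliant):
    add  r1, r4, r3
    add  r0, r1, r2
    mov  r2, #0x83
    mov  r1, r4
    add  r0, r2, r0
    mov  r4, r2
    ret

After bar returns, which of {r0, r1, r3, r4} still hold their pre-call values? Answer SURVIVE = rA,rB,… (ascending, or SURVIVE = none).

prologue: push r0 → mem[0x8b]=0x87, sp=0x8b
prologue: push r2 → mem[0x8a]=0x19, sp=0x8a
body[0] add  r1, r4, r3 → r1=0x7c
body[1] add  r0, r1, r2 → r0=0x95
body[2] mov  r2, #0x83 → r2=0x83
body[3] mov  r1, r4 → r1=0x25
body[4] add  r0, r2, r0 → r0=0x18
body[5] mov  r4, r2 → r4=0x83
epilogue: pop r2=0x19, sp=0x8b
epilogue: pop r0=0x87, sp=0x8c
r0: callee-saved, written=True
r1: caller-saved, written=True
r3: callee-saved, written=False
r4: caller-saved, written=True

SURVIVE = r0,r3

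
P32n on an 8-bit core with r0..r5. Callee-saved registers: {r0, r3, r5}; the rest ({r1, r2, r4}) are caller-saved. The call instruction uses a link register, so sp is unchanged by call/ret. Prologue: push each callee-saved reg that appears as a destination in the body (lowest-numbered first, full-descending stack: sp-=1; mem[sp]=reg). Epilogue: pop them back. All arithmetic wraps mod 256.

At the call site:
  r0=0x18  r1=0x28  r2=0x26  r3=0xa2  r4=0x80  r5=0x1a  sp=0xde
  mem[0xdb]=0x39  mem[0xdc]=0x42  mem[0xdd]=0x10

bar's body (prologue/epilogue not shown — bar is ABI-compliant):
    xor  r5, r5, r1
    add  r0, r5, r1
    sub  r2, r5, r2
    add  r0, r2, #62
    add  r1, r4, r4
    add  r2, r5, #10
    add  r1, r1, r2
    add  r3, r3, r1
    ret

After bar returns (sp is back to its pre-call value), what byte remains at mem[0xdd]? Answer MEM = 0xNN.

prologue: push r0 → mem[0xdd]=0x18, sp=0xdd
prologue: push r3 → mem[0xdc]=0xa2, sp=0xdc
prologue: push r5 → mem[0xdb]=0x1a, sp=0xdb
body[0] xor  r5, r5, r1 → r5=0x32
body[1] add  r0, r5, r1 → r0=0x5a
body[2] sub  r2, r5, r2 → r2=0x0c
body[3] add  r0, r2, #62 → r0=0x4a
body[4] add  r1, r4, r4 → r1=0x00
body[5] add  r2, r5, #10 → r2=0x3c
body[6] add  r1, r1, r2 → r1=0x3c
body[7] add  r3, r3, r1 → r3=0xde
epilogue: pop r5=0x1a, sp=0xdc
epilogue: pop r3=0xa2, sp=0xdd
epilogue: pop r0=0x18, sp=0xde
prologue pushed ['r0', 'r3', 'r5'] at ['0xdd', '0xdc', '0xdb']

MEM = 0x18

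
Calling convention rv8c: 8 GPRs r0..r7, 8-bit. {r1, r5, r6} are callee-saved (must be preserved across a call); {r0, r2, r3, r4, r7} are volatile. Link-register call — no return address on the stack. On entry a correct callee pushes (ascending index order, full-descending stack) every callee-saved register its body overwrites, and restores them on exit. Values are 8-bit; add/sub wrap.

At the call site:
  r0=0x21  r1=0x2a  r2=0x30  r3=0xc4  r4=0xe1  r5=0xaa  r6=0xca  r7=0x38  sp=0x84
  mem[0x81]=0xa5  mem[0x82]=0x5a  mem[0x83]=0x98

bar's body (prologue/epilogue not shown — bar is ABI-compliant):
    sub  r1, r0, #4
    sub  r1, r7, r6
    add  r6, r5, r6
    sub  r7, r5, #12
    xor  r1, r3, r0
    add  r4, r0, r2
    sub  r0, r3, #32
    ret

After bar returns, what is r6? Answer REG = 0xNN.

prologue: push r1 → mem[0x83]=0x2a, sp=0x83
prologue: push r6 → mem[0x82]=0xca, sp=0x82
body[0] sub  r1, r0, #4 → r1=0x1d
body[1] sub  r1, r7, r6 → r1=0x6e
body[2] add  r6, r5, r6 → r6=0x74
body[3] sub  r7, r5, #12 → r7=0x9e
body[4] xor  r1, r3, r0 → r1=0xe5
body[5] add  r4, r0, r2 → r4=0x51
body[6] sub  r0, r3, #32 → r0=0xa4
epilogue: pop r6=0xca, sp=0x83
epilogue: pop r1=0x2a, sp=0x84
r6 is callee-saved → restored

REG = 0xca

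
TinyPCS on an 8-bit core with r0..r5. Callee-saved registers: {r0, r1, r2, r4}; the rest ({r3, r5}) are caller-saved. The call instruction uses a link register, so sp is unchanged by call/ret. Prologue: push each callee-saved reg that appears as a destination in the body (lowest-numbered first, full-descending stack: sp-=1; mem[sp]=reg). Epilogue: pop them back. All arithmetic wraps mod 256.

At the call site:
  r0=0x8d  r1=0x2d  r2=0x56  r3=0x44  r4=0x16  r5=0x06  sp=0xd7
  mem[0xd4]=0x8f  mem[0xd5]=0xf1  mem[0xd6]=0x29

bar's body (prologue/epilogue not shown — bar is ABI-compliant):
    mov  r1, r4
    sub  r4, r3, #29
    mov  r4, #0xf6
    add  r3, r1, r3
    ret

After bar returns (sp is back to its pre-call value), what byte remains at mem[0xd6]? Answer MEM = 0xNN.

prologue: push r1 -> mem[0xd6]=0x2d, sp=0xd6
prologue: push r4 -> mem[0xd5]=0x16, sp=0xd5
body[0] mov  r1, r4 -> r1=0x16
body[1] sub  r4, r3, #29 -> r4=0x27
body[2] mov  r4, #0xf6 -> r4=0xf6
body[3] add  r3, r1, r3 -> r3=0x5a
epilogue: pop r4=0x16, sp=0xd6
epilogue: pop r1=0x2d, sp=0xd7
prologue pushed ['r1', 'r4'] at ['0xd6', '0xd5']

MEM = 0x2d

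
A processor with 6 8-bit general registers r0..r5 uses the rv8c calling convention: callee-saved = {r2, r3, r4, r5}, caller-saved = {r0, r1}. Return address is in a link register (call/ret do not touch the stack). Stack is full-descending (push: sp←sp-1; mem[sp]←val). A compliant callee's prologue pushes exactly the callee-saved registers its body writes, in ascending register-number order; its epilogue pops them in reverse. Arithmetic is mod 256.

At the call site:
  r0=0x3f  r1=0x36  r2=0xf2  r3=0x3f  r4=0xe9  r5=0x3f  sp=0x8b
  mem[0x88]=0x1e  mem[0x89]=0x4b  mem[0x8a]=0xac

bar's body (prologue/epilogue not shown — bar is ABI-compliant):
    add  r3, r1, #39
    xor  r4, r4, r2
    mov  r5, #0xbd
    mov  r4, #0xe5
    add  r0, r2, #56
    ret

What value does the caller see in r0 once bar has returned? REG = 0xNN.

REG = 0x2a

prologue: push r3 -> mem[0x8a]=0x3f, sp=0x8a
prologue: push r4 -> mem[0x89]=0xe9, sp=0x89
prologue: push r5 -> mem[0x88]=0x3f, sp=0x88
body[0] add  r3, r1, #39 -> r3=0x5d
body[1] xor  r4, r4, r2 -> r4=0x1b
body[2] mov  r5, #0xbd -> r5=0xbd
body[3] mov  r4, #0xe5 -> r4=0xe5
body[4] add  r0, r2, #56 -> r0=0x2a
epilogue: pop r5=0x3f, sp=0x89
epilogue: pop r4=0xe9, sp=0x8a
epilogue: pop r3=0x3f, sp=0x8b
r0 is caller-saved -> body value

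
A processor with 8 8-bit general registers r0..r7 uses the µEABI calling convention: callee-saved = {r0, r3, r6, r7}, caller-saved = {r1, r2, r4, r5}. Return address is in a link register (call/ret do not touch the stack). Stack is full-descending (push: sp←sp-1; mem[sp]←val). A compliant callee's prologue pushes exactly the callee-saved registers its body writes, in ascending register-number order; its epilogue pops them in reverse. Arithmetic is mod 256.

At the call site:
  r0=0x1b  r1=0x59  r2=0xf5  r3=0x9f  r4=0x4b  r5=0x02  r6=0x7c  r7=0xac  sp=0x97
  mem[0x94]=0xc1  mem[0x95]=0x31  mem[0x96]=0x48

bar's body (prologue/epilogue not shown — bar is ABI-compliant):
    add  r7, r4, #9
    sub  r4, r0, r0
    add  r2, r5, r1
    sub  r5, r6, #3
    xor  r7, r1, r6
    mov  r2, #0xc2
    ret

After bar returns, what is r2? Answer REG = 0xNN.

REG = 0xc2

prologue: push r7 -> mem[0x96]=0xac, sp=0x96
body[0] add  r7, r4, #9 -> r7=0x54
body[1] sub  r4, r0, r0 -> r4=0x00
body[2] add  r2, r5, r1 -> r2=0x5b
body[3] sub  r5, r6, #3 -> r5=0x79
body[4] xor  r7, r1, r6 -> r7=0x25
body[5] mov  r2, #0xc2 -> r2=0xc2
epilogue: pop r7=0xac, sp=0x97
r2 is caller-saved -> body value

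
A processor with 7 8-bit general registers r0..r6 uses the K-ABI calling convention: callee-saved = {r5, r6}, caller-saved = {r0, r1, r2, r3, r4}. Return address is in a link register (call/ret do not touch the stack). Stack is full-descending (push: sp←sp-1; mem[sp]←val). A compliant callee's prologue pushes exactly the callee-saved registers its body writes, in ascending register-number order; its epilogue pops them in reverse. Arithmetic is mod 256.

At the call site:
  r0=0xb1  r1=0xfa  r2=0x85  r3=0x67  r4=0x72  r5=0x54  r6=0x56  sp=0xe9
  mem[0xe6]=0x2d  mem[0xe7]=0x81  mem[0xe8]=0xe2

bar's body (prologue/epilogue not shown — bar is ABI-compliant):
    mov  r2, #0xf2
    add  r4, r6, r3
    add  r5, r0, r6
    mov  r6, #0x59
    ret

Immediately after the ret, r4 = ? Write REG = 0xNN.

REG = 0xbd

prologue: push r5 → mem[0xe8]=0x54, sp=0xe8
prologue: push r6 → mem[0xe7]=0x56, sp=0xe7
body[0] mov  r2, #0xf2 → r2=0xf2
body[1] add  r4, r6, r3 → r4=0xbd
body[2] add  r5, r0, r6 → r5=0x07
body[3] mov  r6, #0x59 → r6=0x59
epilogue: pop r6=0x56, sp=0xe8
epilogue: pop r5=0x54, sp=0xe9
r4 is caller-saved → body value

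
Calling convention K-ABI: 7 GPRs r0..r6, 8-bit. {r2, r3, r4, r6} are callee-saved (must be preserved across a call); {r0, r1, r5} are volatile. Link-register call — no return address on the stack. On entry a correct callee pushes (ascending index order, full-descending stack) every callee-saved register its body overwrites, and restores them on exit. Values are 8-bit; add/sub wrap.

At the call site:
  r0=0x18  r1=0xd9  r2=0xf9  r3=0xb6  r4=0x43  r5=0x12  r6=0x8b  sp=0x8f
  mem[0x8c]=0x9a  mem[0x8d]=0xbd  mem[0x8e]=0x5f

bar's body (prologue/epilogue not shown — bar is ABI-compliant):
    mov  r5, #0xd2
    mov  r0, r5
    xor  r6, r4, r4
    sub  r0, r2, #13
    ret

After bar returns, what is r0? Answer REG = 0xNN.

REG = 0xec

prologue: push r6 -> mem[0x8e]=0x8b, sp=0x8e
body[0] mov  r5, #0xd2 -> r5=0xd2
body[1] mov  r0, r5 -> r0=0xd2
body[2] xor  r6, r4, r4 -> r6=0x00
body[3] sub  r0, r2, #13 -> r0=0xec
epilogue: pop r6=0x8b, sp=0x8f
r0 is caller-saved -> body value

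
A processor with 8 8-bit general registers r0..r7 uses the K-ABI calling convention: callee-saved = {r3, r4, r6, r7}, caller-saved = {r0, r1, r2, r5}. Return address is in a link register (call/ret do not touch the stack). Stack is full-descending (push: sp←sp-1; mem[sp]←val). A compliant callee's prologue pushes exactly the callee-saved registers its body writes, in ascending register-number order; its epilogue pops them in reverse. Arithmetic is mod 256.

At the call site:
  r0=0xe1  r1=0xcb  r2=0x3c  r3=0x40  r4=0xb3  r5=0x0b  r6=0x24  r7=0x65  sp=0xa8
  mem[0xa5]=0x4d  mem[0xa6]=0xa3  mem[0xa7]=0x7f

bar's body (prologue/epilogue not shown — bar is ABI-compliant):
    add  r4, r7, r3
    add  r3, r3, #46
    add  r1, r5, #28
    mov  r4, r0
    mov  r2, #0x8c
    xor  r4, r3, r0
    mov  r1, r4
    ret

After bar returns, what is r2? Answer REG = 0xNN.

REG = 0x8c

prologue: push r3 -> mem[0xa7]=0x40, sp=0xa7
prologue: push r4 -> mem[0xa6]=0xb3, sp=0xa6
body[0] add  r4, r7, r3 -> r4=0xa5
body[1] add  r3, r3, #46 -> r3=0x6e
body[2] add  r1, r5, #28 -> r1=0x27
body[3] mov  r4, r0 -> r4=0xe1
body[4] mov  r2, #0x8c -> r2=0x8c
body[5] xor  r4, r3, r0 -> r4=0x8f
body[6] mov  r1, r4 -> r1=0x8f
epilogue: pop r4=0xb3, sp=0xa7
epilogue: pop r3=0x40, sp=0xa8
r2 is caller-saved -> body value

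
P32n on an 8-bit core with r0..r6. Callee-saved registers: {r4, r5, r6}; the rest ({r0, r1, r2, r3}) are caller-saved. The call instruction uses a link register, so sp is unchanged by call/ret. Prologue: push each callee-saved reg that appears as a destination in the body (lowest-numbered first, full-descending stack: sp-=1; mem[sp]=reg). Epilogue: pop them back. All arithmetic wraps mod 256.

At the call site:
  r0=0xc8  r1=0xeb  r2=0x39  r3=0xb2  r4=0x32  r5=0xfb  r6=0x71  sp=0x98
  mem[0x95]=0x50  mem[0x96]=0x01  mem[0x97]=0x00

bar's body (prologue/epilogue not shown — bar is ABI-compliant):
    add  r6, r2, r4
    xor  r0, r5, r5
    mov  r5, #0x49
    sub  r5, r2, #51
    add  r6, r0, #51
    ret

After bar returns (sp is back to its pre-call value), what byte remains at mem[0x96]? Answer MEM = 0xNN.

prologue: push r5 → mem[0x97]=0xfb, sp=0x97
prologue: push r6 → mem[0x96]=0x71, sp=0x96
body[0] add  r6, r2, r4 → r6=0x6b
body[1] xor  r0, r5, r5 → r0=0x00
body[2] mov  r5, #0x49 → r5=0x49
body[3] sub  r5, r2, #51 → r5=0x06
body[4] add  r6, r0, #51 → r6=0x33
epilogue: pop r6=0x71, sp=0x97
epilogue: pop r5=0xfb, sp=0x98
prologue pushed ['r5', 'r6'] at ['0x97', '0x96']

MEM = 0x71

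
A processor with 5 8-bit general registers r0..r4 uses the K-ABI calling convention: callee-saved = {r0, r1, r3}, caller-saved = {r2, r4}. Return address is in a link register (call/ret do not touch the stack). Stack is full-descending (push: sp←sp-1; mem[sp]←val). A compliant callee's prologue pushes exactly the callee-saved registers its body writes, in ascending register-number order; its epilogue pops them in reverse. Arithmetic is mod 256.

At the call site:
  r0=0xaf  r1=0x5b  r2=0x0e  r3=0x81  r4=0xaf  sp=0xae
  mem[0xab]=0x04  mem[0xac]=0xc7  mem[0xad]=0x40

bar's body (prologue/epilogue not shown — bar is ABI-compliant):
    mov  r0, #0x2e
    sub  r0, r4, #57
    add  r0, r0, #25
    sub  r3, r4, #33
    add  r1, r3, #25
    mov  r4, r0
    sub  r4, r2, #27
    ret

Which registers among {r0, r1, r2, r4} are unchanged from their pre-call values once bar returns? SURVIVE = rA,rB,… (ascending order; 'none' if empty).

prologue: push r0 → mem[0xad]=0xaf, sp=0xad
prologue: push r1 → mem[0xac]=0x5b, sp=0xac
prologue: push r3 → mem[0xab]=0x81, sp=0xab
body[0] mov  r0, #0x2e → r0=0x2e
body[1] sub  r0, r4, #57 → r0=0x76
body[2] add  r0, r0, #25 → r0=0x8f
body[3] sub  r3, r4, #33 → r3=0x8e
body[4] add  r1, r3, #25 → r1=0xa7
body[5] mov  r4, r0 → r4=0x8f
body[6] sub  r4, r2, #27 → r4=0xf3
epilogue: pop r3=0x81, sp=0xac
epilogue: pop r1=0x5b, sp=0xad
epilogue: pop r0=0xaf, sp=0xae
r0: callee-saved, written=True
r1: callee-saved, written=True
r2: caller-saved, written=False
r4: caller-saved, written=True

SURVIVE = r0,r1,r2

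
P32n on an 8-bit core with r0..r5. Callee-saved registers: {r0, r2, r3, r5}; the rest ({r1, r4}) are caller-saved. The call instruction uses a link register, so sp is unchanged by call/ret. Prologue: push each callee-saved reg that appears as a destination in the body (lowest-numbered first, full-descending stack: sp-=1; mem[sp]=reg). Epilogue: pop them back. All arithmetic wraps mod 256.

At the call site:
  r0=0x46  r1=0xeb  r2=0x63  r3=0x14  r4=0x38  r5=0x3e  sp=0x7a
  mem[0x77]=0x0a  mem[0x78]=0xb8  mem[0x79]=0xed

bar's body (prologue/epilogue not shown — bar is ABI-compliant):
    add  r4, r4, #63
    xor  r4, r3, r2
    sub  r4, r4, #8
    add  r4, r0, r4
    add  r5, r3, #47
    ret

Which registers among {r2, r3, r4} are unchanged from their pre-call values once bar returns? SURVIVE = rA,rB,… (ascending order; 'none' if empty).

prologue: push r5 → mem[0x79]=0x3e, sp=0x79
body[0] add  r4, r4, #63 → r4=0x77
body[1] xor  r4, r3, r2 → r4=0x77
body[2] sub  r4, r4, #8 → r4=0x6f
body[3] add  r4, r0, r4 → r4=0xb5
body[4] add  r5, r3, #47 → r5=0x43
epilogue: pop r5=0x3e, sp=0x7a
r2: callee-saved, written=False
r3: callee-saved, written=False
r4: caller-saved, written=True

SURVIVE = r2,r3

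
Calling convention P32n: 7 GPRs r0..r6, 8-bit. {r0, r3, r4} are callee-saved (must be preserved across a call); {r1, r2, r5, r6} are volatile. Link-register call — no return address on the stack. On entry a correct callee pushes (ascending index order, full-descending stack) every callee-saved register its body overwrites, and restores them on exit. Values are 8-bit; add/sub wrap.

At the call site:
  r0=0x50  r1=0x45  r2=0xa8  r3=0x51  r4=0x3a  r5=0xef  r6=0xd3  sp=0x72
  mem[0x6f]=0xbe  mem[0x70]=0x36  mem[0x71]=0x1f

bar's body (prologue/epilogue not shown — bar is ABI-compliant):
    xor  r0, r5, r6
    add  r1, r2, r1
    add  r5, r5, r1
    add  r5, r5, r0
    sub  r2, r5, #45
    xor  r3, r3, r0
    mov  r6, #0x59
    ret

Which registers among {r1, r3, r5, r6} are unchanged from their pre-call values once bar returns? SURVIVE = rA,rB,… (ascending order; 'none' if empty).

SURVIVE = r3

prologue: push r0 -> mem[0x71]=0x50, sp=0x71
prologue: push r3 -> mem[0x70]=0x51, sp=0x70
body[0] xor  r0, r5, r6 -> r0=0x3c
body[1] add  r1, r2, r1 -> r1=0xed
body[2] add  r5, r5, r1 -> r5=0xdc
body[3] add  r5, r5, r0 -> r5=0x18
body[4] sub  r2, r5, #45 -> r2=0xeb
body[5] xor  r3, r3, r0 -> r3=0x6d
body[6] mov  r6, #0x59 -> r6=0x59
epilogue: pop r3=0x51, sp=0x71
epilogue: pop r0=0x50, sp=0x72
r1: caller-saved, written=True
r3: callee-saved, written=True
r5: caller-saved, written=True
r6: caller-saved, written=True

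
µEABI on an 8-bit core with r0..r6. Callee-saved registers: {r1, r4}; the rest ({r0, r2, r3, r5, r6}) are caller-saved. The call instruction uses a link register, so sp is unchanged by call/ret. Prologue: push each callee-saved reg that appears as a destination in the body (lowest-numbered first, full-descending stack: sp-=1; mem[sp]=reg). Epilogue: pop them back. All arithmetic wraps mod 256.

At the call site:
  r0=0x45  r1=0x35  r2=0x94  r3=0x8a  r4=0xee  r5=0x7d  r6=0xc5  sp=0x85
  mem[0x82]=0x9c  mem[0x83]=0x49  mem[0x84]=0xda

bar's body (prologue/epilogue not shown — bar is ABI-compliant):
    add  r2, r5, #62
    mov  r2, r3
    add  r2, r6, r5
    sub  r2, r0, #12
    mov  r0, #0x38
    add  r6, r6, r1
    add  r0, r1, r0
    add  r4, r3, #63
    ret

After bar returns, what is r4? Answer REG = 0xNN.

prologue: push r4 → mem[0x84]=0xee, sp=0x84
body[0] add  r2, r5, #62 → r2=0xbb
body[1] mov  r2, r3 → r2=0x8a
body[2] add  r2, r6, r5 → r2=0x42
body[3] sub  r2, r0, #12 → r2=0x39
body[4] mov  r0, #0x38 → r0=0x38
body[5] add  r6, r6, r1 → r6=0xfa
body[6] add  r0, r1, r0 → r0=0x6d
body[7] add  r4, r3, #63 → r4=0xc9
epilogue: pop r4=0xee, sp=0x85
r4 is callee-saved → restored

REG = 0xee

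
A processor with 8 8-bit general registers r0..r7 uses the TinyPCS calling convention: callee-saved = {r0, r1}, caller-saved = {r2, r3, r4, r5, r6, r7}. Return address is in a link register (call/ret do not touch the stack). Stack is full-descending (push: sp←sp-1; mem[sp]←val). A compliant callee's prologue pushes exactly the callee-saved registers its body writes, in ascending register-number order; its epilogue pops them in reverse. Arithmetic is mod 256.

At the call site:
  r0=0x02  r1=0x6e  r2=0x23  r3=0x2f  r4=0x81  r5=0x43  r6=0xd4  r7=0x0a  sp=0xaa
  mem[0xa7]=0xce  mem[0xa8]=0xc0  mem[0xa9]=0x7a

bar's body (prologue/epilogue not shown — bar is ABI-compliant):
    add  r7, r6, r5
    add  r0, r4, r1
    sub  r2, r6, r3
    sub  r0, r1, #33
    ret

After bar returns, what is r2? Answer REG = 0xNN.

REG = 0xa5

prologue: push r0 -> mem[0xa9]=0x02, sp=0xa9
body[0] add  r7, r6, r5 -> r7=0x17
body[1] add  r0, r4, r1 -> r0=0xef
body[2] sub  r2, r6, r3 -> r2=0xa5
body[3] sub  r0, r1, #33 -> r0=0x4d
epilogue: pop r0=0x02, sp=0xaa
r2 is caller-saved -> body value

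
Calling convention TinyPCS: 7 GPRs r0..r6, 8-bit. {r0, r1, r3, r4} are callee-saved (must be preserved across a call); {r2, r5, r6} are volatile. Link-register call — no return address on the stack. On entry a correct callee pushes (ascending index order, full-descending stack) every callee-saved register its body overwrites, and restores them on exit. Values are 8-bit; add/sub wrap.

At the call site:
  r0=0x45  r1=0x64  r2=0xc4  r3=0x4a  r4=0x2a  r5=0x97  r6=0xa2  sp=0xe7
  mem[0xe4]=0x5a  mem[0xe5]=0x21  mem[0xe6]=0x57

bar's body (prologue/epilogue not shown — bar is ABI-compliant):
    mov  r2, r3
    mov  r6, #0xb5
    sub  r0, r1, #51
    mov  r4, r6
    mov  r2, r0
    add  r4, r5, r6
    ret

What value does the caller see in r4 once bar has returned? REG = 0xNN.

prologue: push r0 → mem[0xe6]=0x45, sp=0xe6
prologue: push r4 → mem[0xe5]=0x2a, sp=0xe5
body[0] mov  r2, r3 → r2=0x4a
body[1] mov  r6, #0xb5 → r6=0xb5
body[2] sub  r0, r1, #51 → r0=0x31
body[3] mov  r4, r6 → r4=0xb5
body[4] mov  r2, r0 → r2=0x31
body[5] add  r4, r5, r6 → r4=0x4c
epilogue: pop r4=0x2a, sp=0xe6
epilogue: pop r0=0x45, sp=0xe7
r4 is callee-saved → restored

REG = 0x2a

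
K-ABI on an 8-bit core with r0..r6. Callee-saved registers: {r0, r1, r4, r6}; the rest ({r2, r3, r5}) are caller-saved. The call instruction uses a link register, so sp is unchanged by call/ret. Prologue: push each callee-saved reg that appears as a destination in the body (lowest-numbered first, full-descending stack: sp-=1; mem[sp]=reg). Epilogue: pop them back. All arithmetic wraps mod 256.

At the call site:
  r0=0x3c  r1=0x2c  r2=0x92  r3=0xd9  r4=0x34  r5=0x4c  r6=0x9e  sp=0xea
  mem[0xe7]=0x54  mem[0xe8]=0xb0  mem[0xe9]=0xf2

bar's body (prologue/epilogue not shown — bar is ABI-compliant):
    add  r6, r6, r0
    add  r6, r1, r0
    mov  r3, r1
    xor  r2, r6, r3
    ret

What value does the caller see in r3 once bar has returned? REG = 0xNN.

REG = 0x2c

prologue: push r6 -> mem[0xe9]=0x9e, sp=0xe9
body[0] add  r6, r6, r0 -> r6=0xda
body[1] add  r6, r1, r0 -> r6=0x68
body[2] mov  r3, r1 -> r3=0x2c
body[3] xor  r2, r6, r3 -> r2=0x44
epilogue: pop r6=0x9e, sp=0xea
r3 is caller-saved -> body value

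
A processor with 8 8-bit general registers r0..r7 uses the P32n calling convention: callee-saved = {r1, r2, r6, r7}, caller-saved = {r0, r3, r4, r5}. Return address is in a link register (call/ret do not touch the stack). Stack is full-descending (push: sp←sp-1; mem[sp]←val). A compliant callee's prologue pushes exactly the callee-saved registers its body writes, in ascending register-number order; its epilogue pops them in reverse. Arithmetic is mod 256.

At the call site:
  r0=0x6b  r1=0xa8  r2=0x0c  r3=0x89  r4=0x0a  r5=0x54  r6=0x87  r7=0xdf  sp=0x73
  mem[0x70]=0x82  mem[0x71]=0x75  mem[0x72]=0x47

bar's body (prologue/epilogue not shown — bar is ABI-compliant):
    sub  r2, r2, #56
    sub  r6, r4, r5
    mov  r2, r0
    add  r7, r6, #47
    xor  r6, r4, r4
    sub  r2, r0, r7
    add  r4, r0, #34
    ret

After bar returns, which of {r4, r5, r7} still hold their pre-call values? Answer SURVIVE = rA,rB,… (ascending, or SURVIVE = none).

SURVIVE = r5,r7

prologue: push r2 -> mem[0x72]=0x0c, sp=0x72
prologue: push r6 -> mem[0x71]=0x87, sp=0x71
prologue: push r7 -> mem[0x70]=0xdf, sp=0x70
body[0] sub  r2, r2, #56 -> r2=0xd4
body[1] sub  r6, r4, r5 -> r6=0xb6
body[2] mov  r2, r0 -> r2=0x6b
body[3] add  r7, r6, #47 -> r7=0xe5
body[4] xor  r6, r4, r4 -> r6=0x00
body[5] sub  r2, r0, r7 -> r2=0x86
body[6] add  r4, r0, #34 -> r4=0x8d
epilogue: pop r7=0xdf, sp=0x71
epilogue: pop r6=0x87, sp=0x72
epilogue: pop r2=0x0c, sp=0x73
r4: caller-saved, written=True
r5: caller-saved, written=False
r7: callee-saved, written=True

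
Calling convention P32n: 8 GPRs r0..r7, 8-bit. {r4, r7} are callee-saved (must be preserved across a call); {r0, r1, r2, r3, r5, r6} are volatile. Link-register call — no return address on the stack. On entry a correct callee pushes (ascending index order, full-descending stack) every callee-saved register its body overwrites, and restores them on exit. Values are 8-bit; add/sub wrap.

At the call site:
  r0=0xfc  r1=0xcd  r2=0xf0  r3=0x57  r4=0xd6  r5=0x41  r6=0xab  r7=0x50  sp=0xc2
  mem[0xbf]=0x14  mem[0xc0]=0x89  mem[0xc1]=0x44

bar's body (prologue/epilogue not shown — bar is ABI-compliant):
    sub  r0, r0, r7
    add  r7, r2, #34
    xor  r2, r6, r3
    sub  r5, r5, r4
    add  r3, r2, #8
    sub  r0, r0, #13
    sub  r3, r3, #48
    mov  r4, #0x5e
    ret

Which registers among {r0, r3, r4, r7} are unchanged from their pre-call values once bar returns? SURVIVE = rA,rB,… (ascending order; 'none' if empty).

prologue: push r4 → mem[0xc1]=0xd6, sp=0xc1
prologue: push r7 → mem[0xc0]=0x50, sp=0xc0
body[0] sub  r0, r0, r7 → r0=0xac
body[1] add  r7, r2, #34 → r7=0x12
body[2] xor  r2, r6, r3 → r2=0xfc
body[3] sub  r5, r5, r4 → r5=0x6b
body[4] add  r3, r2, #8 → r3=0x04
body[5] sub  r0, r0, #13 → r0=0x9f
body[6] sub  r3, r3, #48 → r3=0xd4
body[7] mov  r4, #0x5e → r4=0x5e
epilogue: pop r7=0x50, sp=0xc1
epilogue: pop r4=0xd6, sp=0xc2
r0: caller-saved, written=True
r3: caller-saved, written=True
r4: callee-saved, written=True
r7: callee-saved, written=True

SURVIVE = r4,r7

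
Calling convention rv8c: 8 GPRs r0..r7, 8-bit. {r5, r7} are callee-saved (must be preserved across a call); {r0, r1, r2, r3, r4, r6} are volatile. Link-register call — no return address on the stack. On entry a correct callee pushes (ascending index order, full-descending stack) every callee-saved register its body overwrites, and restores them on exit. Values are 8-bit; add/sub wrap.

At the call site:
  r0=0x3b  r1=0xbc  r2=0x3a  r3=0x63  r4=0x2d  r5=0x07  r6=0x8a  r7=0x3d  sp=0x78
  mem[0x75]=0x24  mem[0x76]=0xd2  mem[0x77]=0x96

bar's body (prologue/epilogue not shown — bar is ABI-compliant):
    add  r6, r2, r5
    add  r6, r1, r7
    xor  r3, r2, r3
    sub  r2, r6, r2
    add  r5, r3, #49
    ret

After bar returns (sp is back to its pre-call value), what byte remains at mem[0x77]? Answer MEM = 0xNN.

prologue: push r5 → mem[0x77]=0x07, sp=0x77
body[0] add  r6, r2, r5 → r6=0x41
body[1] add  r6, r1, r7 → r6=0xf9
body[2] xor  r3, r2, r3 → r3=0x59
body[3] sub  r2, r6, r2 → r2=0xbf
body[4] add  r5, r3, #49 → r5=0x8a
epilogue: pop r5=0x07, sp=0x78
prologue pushed ['r5'] at ['0x77']

MEM = 0x07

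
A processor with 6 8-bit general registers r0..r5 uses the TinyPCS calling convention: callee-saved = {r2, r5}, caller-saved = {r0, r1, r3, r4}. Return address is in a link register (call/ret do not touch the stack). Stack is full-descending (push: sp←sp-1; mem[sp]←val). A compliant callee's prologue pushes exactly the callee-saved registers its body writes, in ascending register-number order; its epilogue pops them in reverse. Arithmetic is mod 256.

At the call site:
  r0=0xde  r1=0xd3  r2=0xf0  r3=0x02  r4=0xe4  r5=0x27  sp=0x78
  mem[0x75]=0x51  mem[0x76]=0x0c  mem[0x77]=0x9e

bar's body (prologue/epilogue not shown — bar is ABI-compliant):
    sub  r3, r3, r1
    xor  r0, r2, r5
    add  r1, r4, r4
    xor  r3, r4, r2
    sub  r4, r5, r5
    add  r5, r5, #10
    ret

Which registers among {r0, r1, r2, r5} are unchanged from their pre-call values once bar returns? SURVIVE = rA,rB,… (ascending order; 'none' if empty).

prologue: push r5 → mem[0x77]=0x27, sp=0x77
body[0] sub  r3, r3, r1 → r3=0x2f
body[1] xor  r0, r2, r5 → r0=0xd7
body[2] add  r1, r4, r4 → r1=0xc8
body[3] xor  r3, r4, r2 → r3=0x14
body[4] sub  r4, r5, r5 → r4=0x00
body[5] add  r5, r5, #10 → r5=0x31
epilogue: pop r5=0x27, sp=0x78
r0: caller-saved, written=True
r1: caller-saved, written=True
r2: callee-saved, written=False
r5: callee-saved, written=True

SURVIVE = r2,r5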